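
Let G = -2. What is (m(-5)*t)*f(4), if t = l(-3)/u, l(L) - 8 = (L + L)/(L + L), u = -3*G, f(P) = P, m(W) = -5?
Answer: -30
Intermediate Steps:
u = 6 (u = -3*(-2) = 6)
l(L) = 9 (l(L) = 8 + (L + L)/(L + L) = 8 + (2*L)/((2*L)) = 8 + (2*L)*(1/(2*L)) = 8 + 1 = 9)
t = 3/2 (t = 9/6 = 9*(1/6) = 3/2 ≈ 1.5000)
(m(-5)*t)*f(4) = -5*3/2*4 = -15/2*4 = -30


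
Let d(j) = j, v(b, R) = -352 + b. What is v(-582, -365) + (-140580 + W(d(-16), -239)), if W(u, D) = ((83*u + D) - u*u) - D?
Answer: -143098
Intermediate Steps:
W(u, D) = -u**2 + 83*u (W(u, D) = ((D + 83*u) - u**2) - D = (D - u**2 + 83*u) - D = -u**2 + 83*u)
v(-582, -365) + (-140580 + W(d(-16), -239)) = (-352 - 582) + (-140580 - 16*(83 - 1*(-16))) = -934 + (-140580 - 16*(83 + 16)) = -934 + (-140580 - 16*99) = -934 + (-140580 - 1584) = -934 - 142164 = -143098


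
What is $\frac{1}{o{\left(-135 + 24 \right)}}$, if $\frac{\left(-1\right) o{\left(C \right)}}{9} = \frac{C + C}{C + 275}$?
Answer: $\frac{82}{999} \approx 0.082082$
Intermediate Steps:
$o{\left(C \right)} = - \frac{18 C}{275 + C}$ ($o{\left(C \right)} = - 9 \frac{C + C}{C + 275} = - 9 \frac{2 C}{275 + C} = - \frac{18 C}{275 + C}$)
$\frac{1}{o{\left(-135 + 24 \right)}} = \frac{1}{\left(-18\right) \left(-135 + 24\right) \frac{1}{275 + \left(-135 + 24\right)}} = \frac{1}{\left(-18\right) \left(-111\right) \frac{1}{275 - 111}} = \frac{1}{\left(-18\right) \left(-111\right) \frac{1}{164}} = \frac{1}{\frac{999}{82}} = \frac{82}{999}$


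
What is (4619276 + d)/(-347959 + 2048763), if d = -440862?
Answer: 2089207/850402 ≈ 2.4567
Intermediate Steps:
(4619276 + d)/(-347959 + 2048763) = (4619276 - 440862)/(-347959 + 2048763) = 4178414/1700804 = 4178414*(1/1700804) = 2089207/850402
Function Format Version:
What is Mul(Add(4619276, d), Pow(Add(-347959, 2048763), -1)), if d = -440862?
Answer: Rational(2089207, 850402) ≈ 2.4567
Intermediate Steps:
Mul(Add(4619276, d), Pow(Add(-347959, 2048763), -1)) = Mul(Add(4619276, -440862), Pow(Add(-347959, 2048763), -1)) = Mul(4178414, Pow(1700804, -1)) = Mul(4178414, Rational(1, 1700804)) = Rational(2089207, 850402)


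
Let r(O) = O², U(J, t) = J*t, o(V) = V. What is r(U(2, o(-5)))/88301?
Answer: 100/88301 ≈ 0.0011325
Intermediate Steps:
r(U(2, o(-5)))/88301 = (2*(-5))²/88301 = (-10)²*(1/88301) = 100*(1/88301) = 100/88301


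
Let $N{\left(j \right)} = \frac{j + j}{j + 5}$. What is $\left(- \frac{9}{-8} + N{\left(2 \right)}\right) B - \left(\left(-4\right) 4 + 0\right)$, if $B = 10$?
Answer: $\frac{923}{28} \approx 32.964$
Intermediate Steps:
$N{\left(j \right)} = \frac{2 j}{5 + j}$
$\left(- \frac{9}{-8} + N{\left(2 \right)}\right) B - \left(\left(-4\right) 4 + 0\right) = \left(- \frac{9}{-8} + 2 \cdot 2 \frac{1}{5 + 2}\right) 10 - \left(\left(-4\right) 4 + 0\right) = \left(\left(-9\right) \left(- \frac{1}{8}\right) + 2 \cdot 2 \cdot \frac{1}{7}\right) 10 - \left(-16 + 0\right) = \left(\frac{9}{8} + 2 \cdot 2 \cdot \frac{1}{7}\right) 10 - -16 = \left(\frac{9}{8} + \frac{4}{7}\right) 10 + 16 = \frac{95}{56} \cdot 10 + 16 = \frac{475}{28} + 16 = \frac{923}{28}$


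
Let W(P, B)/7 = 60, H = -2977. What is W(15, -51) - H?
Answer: 3397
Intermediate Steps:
W(P, B) = 420 (W(P, B) = 7*60 = 420)
W(15, -51) - H = 420 - 1*(-2977) = 420 + 2977 = 3397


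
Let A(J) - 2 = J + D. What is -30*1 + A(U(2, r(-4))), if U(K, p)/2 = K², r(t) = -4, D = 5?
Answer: -15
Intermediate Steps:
U(K, p) = 2*K²
A(J) = 7 + J (A(J) = 2 + (J + 5) = 2 + (5 + J) = 7 + J)
-30*1 + A(U(2, r(-4))) = -30*1 + (7 + 2*2²) = -30 + (7 + 2*4) = -30 + (7 + 8) = -30 + 15 = -15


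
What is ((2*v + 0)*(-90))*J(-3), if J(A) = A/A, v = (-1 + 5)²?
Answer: -2880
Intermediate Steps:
v = 16 (v = 4² = 16)
J(A) = 1
((2*v + 0)*(-90))*J(-3) = ((2*16 + 0)*(-90))*1 = ((32 + 0)*(-90))*1 = (32*(-90))*1 = -2880*1 = -2880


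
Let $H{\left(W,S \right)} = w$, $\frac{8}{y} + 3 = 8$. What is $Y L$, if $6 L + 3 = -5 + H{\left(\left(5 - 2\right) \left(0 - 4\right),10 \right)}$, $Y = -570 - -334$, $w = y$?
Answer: $\frac{3776}{15} \approx 251.73$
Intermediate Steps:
$y = \frac{8}{5}$ ($y = \frac{8}{-3 + 8} = \frac{8}{5} \approx 1.6$)
$w = \frac{8}{5} \approx 1.6$
$Y = -236$ ($Y = -570 + 334 = -236$)
$H{\left(W,S \right)} = \frac{8}{5}$
$L = - \frac{16}{15}$ ($L = - \frac{1}{2} + \frac{-5 + \frac{8}{5}}{6} = - \frac{1}{2} + \frac{1}{6} \left(- \frac{17}{5}\right) = - \frac{1}{2} - \frac{17}{30} = - \frac{16}{15} \approx -1.0667$)
$Y L = \left(-236\right) \left(- \frac{16}{15}\right) = \frac{3776}{15}$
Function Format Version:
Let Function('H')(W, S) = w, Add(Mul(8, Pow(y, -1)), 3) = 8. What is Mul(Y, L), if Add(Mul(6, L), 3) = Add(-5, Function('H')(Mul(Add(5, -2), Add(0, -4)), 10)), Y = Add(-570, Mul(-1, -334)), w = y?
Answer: Rational(3776, 15) ≈ 251.73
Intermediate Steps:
y = Rational(8, 5) (y = Mul(8, Pow(Add(-3, 8), -1)) = Mul(8, Pow(5, -1)) = Mul(8, Rational(1, 5)) = Rational(8, 5) ≈ 1.6000)
w = Rational(8, 5) ≈ 1.6000
Y = -236 (Y = Add(-570, 334) = -236)
Function('H')(W, S) = Rational(8, 5)
L = Rational(-16, 15) (L = Add(Rational(-1, 2), Mul(Rational(1, 6), Add(-5, Rational(8, 5)))) = Add(Rational(-1, 2), Mul(Rational(1, 6), Rational(-17, 5))) = Add(Rational(-1, 2), Rational(-17, 30)) = Rational(-16, 15) ≈ -1.0667)
Mul(Y, L) = Mul(-236, Rational(-16, 15)) = Rational(3776, 15)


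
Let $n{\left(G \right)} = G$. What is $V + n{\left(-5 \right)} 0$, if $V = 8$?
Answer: $8$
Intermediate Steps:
$V + n{\left(-5 \right)} 0 = 8 - 0 = 8 + 0 = 8$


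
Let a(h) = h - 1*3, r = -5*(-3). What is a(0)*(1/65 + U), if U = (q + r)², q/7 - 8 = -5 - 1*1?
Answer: -163998/65 ≈ -2523.0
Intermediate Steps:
q = 14 (q = 56 + 7*(-5 - 1*1) = 56 + 7*(-5 - 1) = 56 + 7*(-6) = 56 - 42 = 14)
r = 15
U = 841 (U = (14 + 15)² = 29² = 841)
a(h) = -3 + h (a(h) = h - 3 = -3 + h)
a(0)*(1/65 + U) = (-3 + 0)*(1/65 + 841) = -3*(1/65 + 841) = -3*54666/65 = -163998/65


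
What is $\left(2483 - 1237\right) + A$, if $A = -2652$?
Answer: $-1406$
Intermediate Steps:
$\left(2483 - 1237\right) + A = \left(2483 - 1237\right) - 2652 = 1246 - 2652 = -1406$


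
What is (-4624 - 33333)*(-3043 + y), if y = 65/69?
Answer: 7967250214/69 ≈ 1.1547e+8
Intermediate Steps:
y = 65/69 (y = 65*(1/69) = 65/69 ≈ 0.94203)
(-4624 - 33333)*(-3043 + y) = (-4624 - 33333)*(-3043 + 65/69) = -37957*(-209902/69) = 7967250214/69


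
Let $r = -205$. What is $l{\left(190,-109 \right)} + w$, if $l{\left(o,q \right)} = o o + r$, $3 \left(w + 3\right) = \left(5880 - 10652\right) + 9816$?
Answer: $\frac{112720}{3} \approx 37573.0$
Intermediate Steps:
$w = \frac{5035}{3}$ ($w = -3 + \frac{\left(5880 - 10652\right) + 9816}{3} = -3 + \frac{-4772 + 9816}{3} = -3 + \frac{1}{3} \cdot 5044 = -3 + \frac{5044}{3} = \frac{5035}{3} \approx 1678.3$)
$l{\left(o,q \right)} = -205 + o^{2}$ ($l{\left(o,q \right)} = o o - 205 = o^{2} - 205 = -205 + o^{2}$)
$l{\left(190,-109 \right)} + w = \left(-205 + 190^{2}\right) + \frac{5035}{3} = \left(-205 + 36100\right) + \frac{5035}{3} = 35895 + \frac{5035}{3} = \frac{112720}{3}$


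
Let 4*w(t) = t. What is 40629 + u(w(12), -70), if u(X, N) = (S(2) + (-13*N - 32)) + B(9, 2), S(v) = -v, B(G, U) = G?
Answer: 41514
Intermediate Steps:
w(t) = t/4
u(X, N) = -25 - 13*N (u(X, N) = (-1*2 + (-13*N - 32)) + 9 = (-2 + (-32 - 13*N)) + 9 = (-34 - 13*N) + 9 = -25 - 13*N)
40629 + u(w(12), -70) = 40629 + (-25 - 13*(-70)) = 40629 + (-25 + 910) = 40629 + 885 = 41514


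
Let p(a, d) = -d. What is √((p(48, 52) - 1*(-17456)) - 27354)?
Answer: 5*I*√398 ≈ 99.75*I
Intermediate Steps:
√((p(48, 52) - 1*(-17456)) - 27354) = √((-1*52 - 1*(-17456)) - 27354) = √((-52 + 17456) - 27354) = √(17404 - 27354) = √(-9950) = 5*I*√398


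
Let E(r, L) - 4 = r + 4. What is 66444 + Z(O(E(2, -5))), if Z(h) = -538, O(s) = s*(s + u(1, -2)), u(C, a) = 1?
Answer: 65906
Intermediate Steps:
E(r, L) = 8 + r (E(r, L) = 4 + (r + 4) = 4 + (4 + r) = 8 + r)
O(s) = s*(1 + s) (O(s) = s*(s + 1) = s*(1 + s))
66444 + Z(O(E(2, -5))) = 66444 - 538 = 65906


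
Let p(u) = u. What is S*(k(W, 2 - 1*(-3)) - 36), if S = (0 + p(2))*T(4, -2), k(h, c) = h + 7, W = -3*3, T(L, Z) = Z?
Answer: 152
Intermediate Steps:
W = -9
k(h, c) = 7 + h
S = -4 (S = (0 + 2)*(-2) = 2*(-2) = -4)
S*(k(W, 2 - 1*(-3)) - 36) = -4*((7 - 9) - 36) = -4*(-2 - 36) = -4*(-38) = 152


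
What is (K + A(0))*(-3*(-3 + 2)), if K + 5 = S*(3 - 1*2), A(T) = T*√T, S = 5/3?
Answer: -10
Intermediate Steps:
S = 5/3 (S = 5*(⅓) = 5/3 ≈ 1.6667)
A(T) = T^(3/2)
K = -10/3 (K = -5 + 5*(3 - 1*2)/3 = -5 + 5*(3 - 2)/3 = -5 + (5/3)*1 = -5 + 5/3 = -10/3 ≈ -3.3333)
(K + A(0))*(-3*(-3 + 2)) = (-10/3 + 0^(3/2))*(-3*(-3 + 2)) = (-10/3 + 0)*(-3*(-1)) = -10/3*3 = -10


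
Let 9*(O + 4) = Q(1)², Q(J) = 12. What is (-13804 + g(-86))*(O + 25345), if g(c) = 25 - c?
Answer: -347213401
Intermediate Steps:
O = 12 (O = -4 + (⅑)*12² = -4 + (⅑)*144 = -4 + 16 = 12)
(-13804 + g(-86))*(O + 25345) = (-13804 + (25 - 1*(-86)))*(12 + 25345) = (-13804 + (25 + 86))*25357 = (-13804 + 111)*25357 = -13693*25357 = -347213401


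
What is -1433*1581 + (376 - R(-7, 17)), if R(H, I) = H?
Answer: -2265190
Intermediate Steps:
-1433*1581 + (376 - R(-7, 17)) = -1433*1581 + (376 - 1*(-7)) = -2265573 + (376 + 7) = -2265573 + 383 = -2265190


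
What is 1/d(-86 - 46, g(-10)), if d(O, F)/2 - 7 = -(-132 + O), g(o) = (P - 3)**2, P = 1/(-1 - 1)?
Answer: 1/542 ≈ 0.0018450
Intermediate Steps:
P = -1/2 (P = 1/(-2) = -1/2 ≈ -0.50000)
g(o) = 49/4 (g(o) = (-1/2 - 3)**2 = (-7/2)**2 = 49/4)
d(O, F) = 278 - 2*O (d(O, F) = 14 + 2*(-(-132 + O)) = 14 + 2*(132 - O) = 14 + (264 - 2*O) = 278 - 2*O)
1/d(-86 - 46, g(-10)) = 1/(278 - 2*(-86 - 46)) = 1/(278 - 2*(-132)) = 1/(278 + 264) = 1/542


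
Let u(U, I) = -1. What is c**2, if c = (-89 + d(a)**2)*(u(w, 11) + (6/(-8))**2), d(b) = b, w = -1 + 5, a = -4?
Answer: 261121/256 ≈ 1020.0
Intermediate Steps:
w = 4
c = 511/16 (c = (-89 + (-4)**2)*(-1 + (6/(-8))**2) = (-89 + 16)*(-1 + (6*(-1/8))**2) = -73*(-1 + (-3/4)**2) = -73*(-1 + 9/16) = -73*(-7/16) = 511/16 ≈ 31.938)
c**2 = (511/16)**2 = 261121/256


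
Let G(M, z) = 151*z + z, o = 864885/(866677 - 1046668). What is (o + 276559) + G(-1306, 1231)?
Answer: 3974082956/8571 ≈ 4.6367e+5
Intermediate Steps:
o = -41185/8571 (o = 864885/(-179991) = 864885*(-1/179991) = -41185/8571 ≈ -4.8052)
G(M, z) = 152*z
(o + 276559) + G(-1306, 1231) = (-41185/8571 + 276559) + 152*1231 = 2370346004/8571 + 187112 = 3974082956/8571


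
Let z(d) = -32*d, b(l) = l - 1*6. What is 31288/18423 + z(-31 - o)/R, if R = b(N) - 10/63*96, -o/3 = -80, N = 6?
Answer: -104532413/184230 ≈ -567.40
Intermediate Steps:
b(l) = -6 + l (b(l) = l - 6 = -6 + l)
o = 240 (o = -3*(-80) = 240)
R = -320/21 (R = (-6 + 6) - 10/63*96 = 0 - 10*1/63*96 = 0 - 10/63*96 = 0 - 320/21 = -320/21 ≈ -15.238)
31288/18423 + z(-31 - o)/R = 31288/18423 + (-32*(-31 - 1*240))/(-320/21) = 31288*(1/18423) - 32*(-31 - 240)*(-21/320) = 31288/18423 - 32*(-271)*(-21/320) = 31288/18423 + 8672*(-21/320) = 31288/18423 - 5691/10 = -104532413/184230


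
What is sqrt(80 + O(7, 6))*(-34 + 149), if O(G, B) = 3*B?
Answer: 805*sqrt(2) ≈ 1138.4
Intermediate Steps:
sqrt(80 + O(7, 6))*(-34 + 149) = sqrt(80 + 3*6)*(-34 + 149) = sqrt(80 + 18)*115 = sqrt(98)*115 = (7*sqrt(2))*115 = 805*sqrt(2)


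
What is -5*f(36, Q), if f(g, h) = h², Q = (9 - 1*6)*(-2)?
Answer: -180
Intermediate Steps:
Q = -6 (Q = (9 - 6)*(-2) = 3*(-2) = -6)
-5*f(36, Q) = -5*(-6)² = -5*36 = -180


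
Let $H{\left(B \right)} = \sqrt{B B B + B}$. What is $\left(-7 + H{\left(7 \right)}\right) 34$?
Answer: $-238 + 170 \sqrt{14} \approx 398.08$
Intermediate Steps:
$H{\left(B \right)} = \sqrt{B + B^{3}}$ ($H{\left(B \right)} = \sqrt{B^{2} B + B} = \sqrt{B^{3} + B} = \sqrt{B + B^{3}}$)
$\left(-7 + H{\left(7 \right)}\right) 34 = \left(-7 + \sqrt{7 + 7^{3}}\right) 34 = \left(-7 + \sqrt{7 + 343}\right) 34 = \left(-7 + \sqrt{350}\right) 34 = \left(-7 + 5 \sqrt{14}\right) 34 = -238 + 170 \sqrt{14}$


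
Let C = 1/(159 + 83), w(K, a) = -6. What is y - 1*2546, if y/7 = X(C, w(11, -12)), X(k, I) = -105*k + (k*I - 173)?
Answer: -909971/242 ≈ -3760.2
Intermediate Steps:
C = 1/242 ≈ 0.0041322
X(k, I) = -173 - 105*k + I*k (X(k, I) = -105*k + (I*k - 173) = -105*k + (-173 + I*k) = -173 - 105*k + I*k)
y = -293839/242 (y = 7*(-173 - 105*1/242 - 6*1/242) = 7*(-173 - 105/242 - 3/121) = 7*(-41977/242) = -293839/242 ≈ -1214.2)
y - 1*2546 = -293839/242 - 1*2546 = -293839/242 - 2546 = -909971/242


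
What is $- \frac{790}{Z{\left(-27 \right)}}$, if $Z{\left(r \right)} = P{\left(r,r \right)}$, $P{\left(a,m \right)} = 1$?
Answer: $-790$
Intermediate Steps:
$Z{\left(r \right)} = 1$
$- \frac{790}{Z{\left(-27 \right)}} = - \frac{790}{1} = \left(-790\right) 1 = -790$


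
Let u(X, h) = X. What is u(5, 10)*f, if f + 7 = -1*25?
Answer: -160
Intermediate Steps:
f = -32 (f = -7 - 1*25 = -7 - 25 = -32)
u(5, 10)*f = 5*(-32) = -160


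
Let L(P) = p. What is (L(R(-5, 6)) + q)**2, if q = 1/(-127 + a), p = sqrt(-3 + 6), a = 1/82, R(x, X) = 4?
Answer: 325298431/108430569 - 164*sqrt(3)/10413 ≈ 2.9728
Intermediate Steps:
a = 1/82 ≈ 0.012195
p = sqrt(3) ≈ 1.7320
L(P) = sqrt(3)
q = -82/10413 (q = 1/(-127 + 1/82) = 1/(-10413/82) = -82/10413 ≈ -0.0078748)
(L(R(-5, 6)) + q)**2 = (sqrt(3) - 82/10413)**2 = (-82/10413 + sqrt(3))**2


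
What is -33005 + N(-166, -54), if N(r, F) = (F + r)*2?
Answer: -33445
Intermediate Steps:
N(r, F) = 2*F + 2*r
-33005 + N(-166, -54) = -33005 + (2*(-54) + 2*(-166)) = -33005 + (-108 - 332) = -33005 - 440 = -33445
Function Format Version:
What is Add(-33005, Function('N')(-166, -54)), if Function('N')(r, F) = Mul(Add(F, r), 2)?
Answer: -33445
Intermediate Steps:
Function('N')(r, F) = Add(Mul(2, F), Mul(2, r))
Add(-33005, Function('N')(-166, -54)) = Add(-33005, Add(Mul(2, -54), Mul(2, -166))) = Add(-33005, Add(-108, -332)) = Add(-33005, -440) = -33445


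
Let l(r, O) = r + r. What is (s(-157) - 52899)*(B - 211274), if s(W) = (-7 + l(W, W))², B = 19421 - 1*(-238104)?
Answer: 2319117642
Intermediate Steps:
l(r, O) = 2*r
B = 257525 (B = 19421 + 238104 = 257525)
s(W) = (-7 + 2*W)²
(s(-157) - 52899)*(B - 211274) = ((-7 + 2*(-157))² - 52899)*(257525 - 211274) = ((-7 - 314)² - 52899)*46251 = ((-321)² - 52899)*46251 = (103041 - 52899)*46251 = 50142*46251 = 2319117642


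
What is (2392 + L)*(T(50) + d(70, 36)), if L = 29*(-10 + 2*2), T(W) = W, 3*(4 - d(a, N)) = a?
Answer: 204056/3 ≈ 68019.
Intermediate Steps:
d(a, N) = 4 - a/3
L = -174 (L = 29*(-10 + 4) = 29*(-6) = -174)
(2392 + L)*(T(50) + d(70, 36)) = (2392 - 174)*(50 + (4 - ⅓*70)) = 2218*(50 + (4 - 70/3)) = 2218*(50 - 58/3) = 2218*(92/3) = 204056/3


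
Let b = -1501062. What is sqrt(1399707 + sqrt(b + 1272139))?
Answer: sqrt(1399707 + I*sqrt(228923)) ≈ 1183.1 + 0.2*I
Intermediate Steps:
sqrt(1399707 + sqrt(b + 1272139)) = sqrt(1399707 + sqrt(-1501062 + 1272139)) = sqrt(1399707 + sqrt(-228923)) = sqrt(1399707 + I*sqrt(228923))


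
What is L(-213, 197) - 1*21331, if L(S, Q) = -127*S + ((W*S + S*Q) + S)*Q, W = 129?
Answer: -13715527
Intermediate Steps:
L(S, Q) = -127*S + Q*(130*S + Q*S) (L(S, Q) = -127*S + ((129*S + S*Q) + S)*Q = -127*S + ((129*S + Q*S) + S)*Q = -127*S + (130*S + Q*S)*Q = -127*S + Q*(130*S + Q*S))
L(-213, 197) - 1*21331 = -213*(-127 + 197² + 130*197) - 1*21331 = -213*(-127 + 38809 + 25610) - 21331 = -213*64292 - 21331 = -13694196 - 21331 = -13715527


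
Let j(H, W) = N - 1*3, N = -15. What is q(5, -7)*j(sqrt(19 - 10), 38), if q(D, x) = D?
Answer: -90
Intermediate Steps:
j(H, W) = -18 (j(H, W) = -15 - 1*3 = -15 - 3 = -18)
q(5, -7)*j(sqrt(19 - 10), 38) = 5*(-18) = -90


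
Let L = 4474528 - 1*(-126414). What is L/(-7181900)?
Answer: -2300471/3590950 ≈ -0.64063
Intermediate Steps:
L = 4600942 (L = 4474528 + 126414 = 4600942)
L/(-7181900) = 4600942/(-7181900) = 4600942*(-1/7181900) = -2300471/3590950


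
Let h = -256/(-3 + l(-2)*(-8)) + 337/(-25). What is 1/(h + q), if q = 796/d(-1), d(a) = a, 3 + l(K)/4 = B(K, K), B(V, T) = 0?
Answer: -2325/1888441 ≈ -0.0012312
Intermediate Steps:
l(K) = -12 (l(K) = -12 + 4*0 = -12 + 0 = -12)
h = -37741/2325 (h = -256/(-3 - 12*(-8)) + 337/(-25) = -256/(-3 + 96) + 337*(-1/25) = -256/93 - 337/25 = -37741/2325 ≈ -16.233)
q = -796 (q = 796/(-1) = 796*(-1) = -796)
1/(h + q) = 1/(-37741/2325 - 796) = 1/(-1888441/2325) = -2325/1888441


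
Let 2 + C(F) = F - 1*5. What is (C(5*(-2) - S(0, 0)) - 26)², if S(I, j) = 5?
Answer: 2304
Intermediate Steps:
C(F) = -7 + F (C(F) = -2 + (F - 1*5) = -2 + (F - 5) = -2 + (-5 + F) = -7 + F)
(C(5*(-2) - S(0, 0)) - 26)² = ((-7 + (5*(-2) - 1*5)) - 26)² = ((-7 + (-10 - 5)) - 26)² = ((-7 - 15) - 26)² = (-22 - 26)² = (-48)² = 2304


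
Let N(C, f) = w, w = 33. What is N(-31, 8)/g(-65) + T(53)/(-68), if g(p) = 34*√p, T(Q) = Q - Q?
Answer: -33*I*√65/2210 ≈ -0.12039*I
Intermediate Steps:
N(C, f) = 33
T(Q) = 0
N(-31, 8)/g(-65) + T(53)/(-68) = 33/((34*√(-65))) + 0/(-68) = 33/((34*(I*√65))) + 0*(-1/68) = 33/((34*I*√65)) + 0 = 33*(-I*√65/2210) + 0 = -33*I*√65/2210 + 0 = -33*I*√65/2210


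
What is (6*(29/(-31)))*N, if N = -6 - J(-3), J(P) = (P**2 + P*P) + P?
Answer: 3654/31 ≈ 117.87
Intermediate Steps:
J(P) = P + 2*P**2 (J(P) = (P**2 + P**2) + P = 2*P**2 + P = P + 2*P**2)
N = -21 (N = -6 - (-3)*(1 + 2*(-3)) = -6 - (-3)*(1 - 6) = -6 - (-3)*(-5) = -6 - 1*15 = -6 - 15 = -21)
(6*(29/(-31)))*N = (6*(29/(-31)))*(-21) = (6*(29*(-1/31)))*(-21) = (6*(-29/31))*(-21) = -174/31*(-21) = 3654/31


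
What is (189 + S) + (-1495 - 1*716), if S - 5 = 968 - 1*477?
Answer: -1526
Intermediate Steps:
S = 496 (S = 5 + (968 - 1*477) = 5 + (968 - 477) = 5 + 491 = 496)
(189 + S) + (-1495 - 1*716) = (189 + 496) + (-1495 - 1*716) = 685 + (-1495 - 716) = 685 - 2211 = -1526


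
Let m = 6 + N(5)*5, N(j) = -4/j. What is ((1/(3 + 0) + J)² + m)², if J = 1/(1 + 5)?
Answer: 81/16 ≈ 5.0625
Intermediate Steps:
J = ⅙ (J = 1/6 = ⅙ ≈ 0.16667)
m = 2 (m = 6 - 4/5*5 = 6 - 4*⅕*5 = 6 - ⅘*5 = 6 - 4 = 2)
((1/(3 + 0) + J)² + m)² = ((1/(3 + 0) + ⅙)² + 2)² = ((1/3 + ⅙)² + 2)² = ((⅓ + ⅙)² + 2)² = ((½)² + 2)² = (¼ + 2)² = (9/4)² = 81/16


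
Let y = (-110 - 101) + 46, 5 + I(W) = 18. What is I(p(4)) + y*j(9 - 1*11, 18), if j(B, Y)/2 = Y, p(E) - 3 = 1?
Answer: -5927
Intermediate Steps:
p(E) = 4 (p(E) = 3 + 1 = 4)
j(B, Y) = 2*Y
I(W) = 13 (I(W) = -5 + 18 = 13)
y = -165 (y = -211 + 46 = -165)
I(p(4)) + y*j(9 - 1*11, 18) = 13 - 330*18 = 13 - 165*36 = 13 - 5940 = -5927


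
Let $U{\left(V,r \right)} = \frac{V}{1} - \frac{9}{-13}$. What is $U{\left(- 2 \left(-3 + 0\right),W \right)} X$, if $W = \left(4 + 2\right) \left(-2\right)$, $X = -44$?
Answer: $- \frac{3828}{13} \approx -294.46$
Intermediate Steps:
$W = -12$ ($W = 6 \left(-2\right) = -12$)
$U{\left(V,r \right)} = \frac{9}{13} + V$ ($U{\left(V,r \right)} = V 1 - - \frac{9}{13} = V + \frac{9}{13} = \frac{9}{13} + V$)
$U{\left(- 2 \left(-3 + 0\right),W \right)} X = \left(\frac{9}{13} - 2 \left(-3 + 0\right)\right) \left(-44\right) = \left(\frac{9}{13} - -6\right) \left(-44\right) = \left(\frac{9}{13} + 6\right) \left(-44\right) = \frac{87}{13} \left(-44\right) = - \frac{3828}{13}$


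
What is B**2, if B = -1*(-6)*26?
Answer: 24336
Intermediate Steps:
B = 156 (B = 6*26 = 156)
B**2 = 156**2 = 24336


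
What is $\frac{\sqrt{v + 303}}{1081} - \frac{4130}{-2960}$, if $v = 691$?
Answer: $\frac{413}{296} + \frac{\sqrt{994}}{1081} \approx 1.4244$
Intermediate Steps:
$\frac{\sqrt{v + 303}}{1081} - \frac{4130}{-2960} = \frac{\sqrt{691 + 303}}{1081} - \frac{4130}{-2960} = \sqrt{994} \cdot \frac{1}{1081} - - \frac{413}{296} = \frac{\sqrt{994}}{1081} + \frac{413}{296} = \frac{413}{296} + \frac{\sqrt{994}}{1081}$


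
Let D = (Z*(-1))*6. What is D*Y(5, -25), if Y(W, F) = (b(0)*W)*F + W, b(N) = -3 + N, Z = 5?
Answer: -11400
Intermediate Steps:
Y(W, F) = W - 3*F*W (Y(W, F) = ((-3 + 0)*W)*F + W = (-3*W)*F + W = -3*F*W + W = W - 3*F*W)
D = -30 (D = (5*(-1))*6 = -5*6 = -30)
D*Y(5, -25) = -150*(1 - 3*(-25)) = -150*(1 + 75) = -150*76 = -30*380 = -11400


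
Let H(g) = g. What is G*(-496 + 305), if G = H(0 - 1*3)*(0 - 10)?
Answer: -5730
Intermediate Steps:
G = 30 (G = (0 - 1*3)*(0 - 10) = (0 - 3)*(-10) = -3*(-10) = 30)
G*(-496 + 305) = 30*(-496 + 305) = 30*(-191) = -5730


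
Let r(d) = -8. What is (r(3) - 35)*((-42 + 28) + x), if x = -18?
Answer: 1376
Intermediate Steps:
(r(3) - 35)*((-42 + 28) + x) = (-8 - 35)*((-42 + 28) - 18) = -43*(-14 - 18) = -43*(-32) = 1376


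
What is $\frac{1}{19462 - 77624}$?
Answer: $- \frac{1}{58162} \approx -1.7193 \cdot 10^{-5}$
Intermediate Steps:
$\frac{1}{19462 - 77624} = \frac{1}{-58162} = - \frac{1}{58162}$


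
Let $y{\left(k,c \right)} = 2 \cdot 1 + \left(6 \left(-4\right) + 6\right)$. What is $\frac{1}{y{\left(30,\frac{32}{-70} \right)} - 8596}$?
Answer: $- \frac{1}{8612} \approx -0.00011612$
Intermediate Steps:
$y{\left(k,c \right)} = -16$ ($y{\left(k,c \right)} = 2 + \left(-24 + 6\right) = 2 - 18 = -16$)
$\frac{1}{y{\left(30,\frac{32}{-70} \right)} - 8596} = \frac{1}{-16 - 8596} = \frac{1}{-8612} = - \frac{1}{8612}$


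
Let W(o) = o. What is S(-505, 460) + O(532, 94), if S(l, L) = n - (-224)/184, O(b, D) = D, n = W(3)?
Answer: 2259/23 ≈ 98.217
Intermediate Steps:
n = 3
S(l, L) = 97/23 (S(l, L) = 3 - (-224)/184 = 3 - 1*(-28/23) = 3 + 28/23 = 97/23)
S(-505, 460) + O(532, 94) = 97/23 + 94 = 2259/23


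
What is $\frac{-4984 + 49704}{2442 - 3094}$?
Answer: $- \frac{11180}{163} \approx -68.589$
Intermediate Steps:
$\frac{-4984 + 49704}{2442 - 3094} = \frac{44720}{-652} = 44720 \left(- \frac{1}{652}\right) = - \frac{11180}{163}$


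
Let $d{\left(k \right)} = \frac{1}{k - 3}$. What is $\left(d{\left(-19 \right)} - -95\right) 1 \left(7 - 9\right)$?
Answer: $- \frac{2089}{11} \approx -189.91$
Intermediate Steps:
$d{\left(k \right)} = \frac{1}{-3 + k}$
$\left(d{\left(-19 \right)} - -95\right) 1 \left(7 - 9\right) = \left(\frac{1}{-3 - 19} - -95\right) 1 \left(7 - 9\right) = \left(\frac{1}{-22} + \left(-18 + 113\right)\right) 1 \left(-2\right) = \left(- \frac{1}{22} + 95\right) \left(-2\right) = \frac{2089}{22} \left(-2\right) = - \frac{2089}{11}$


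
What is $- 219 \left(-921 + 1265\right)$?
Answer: $-75336$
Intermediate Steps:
$- 219 \left(-921 + 1265\right) = \left(-219\right) 344 = -75336$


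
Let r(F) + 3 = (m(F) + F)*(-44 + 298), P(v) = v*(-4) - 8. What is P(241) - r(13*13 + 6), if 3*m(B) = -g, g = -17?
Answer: -140575/3 ≈ -46858.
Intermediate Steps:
P(v) = -8 - 4*v (P(v) = -4*v - 8 = -8 - 4*v)
m(B) = 17/3 (m(B) = (-1*(-17))/3 = (⅓)*17 = 17/3)
r(F) = 4309/3 + 254*F (r(F) = -3 + (17/3 + F)*(-44 + 298) = -3 + (17/3 + F)*254 = -3 + (4318/3 + 254*F) = 4309/3 + 254*F)
P(241) - r(13*13 + 6) = (-8 - 4*241) - (4309/3 + 254*(13*13 + 6)) = (-8 - 964) - (4309/3 + 254*(169 + 6)) = -972 - (4309/3 + 254*175) = -972 - (4309/3 + 44450) = -972 - 1*137659/3 = -972 - 137659/3 = -140575/3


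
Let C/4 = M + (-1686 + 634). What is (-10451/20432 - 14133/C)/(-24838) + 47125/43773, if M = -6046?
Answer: 367428727046311/341293356317472 ≈ 1.0766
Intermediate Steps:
C = -28392 (C = 4*(-6046 + (-1686 + 634)) = 4*(-6046 - 1052) = 4*(-7098) = -28392)
(-10451/20432 - 14133/C)/(-24838) + 47125/43773 = (-10451/20432 - 14133/(-28392))/(-24838) + 47125/43773 = (-10451*1/20432 - 14133*(-1/28392))*(-1/24838) + 47125*(1/43773) = (-10451/20432 + 673/1352)*(-1/24838) + 47125/43773 = -47377/3453008*(-1/24838) + 47125/43773 = 4307/7796892064 + 47125/43773 = 367428727046311/341293356317472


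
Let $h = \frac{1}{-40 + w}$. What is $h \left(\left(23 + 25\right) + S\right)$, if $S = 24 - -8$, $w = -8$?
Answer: $- \frac{5}{3} \approx -1.6667$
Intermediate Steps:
$S = 32$ ($S = 24 + 8 = 32$)
$h = - \frac{1}{48}$ ($h = \frac{1}{-40 - 8} = \frac{1}{-48} = - \frac{1}{48} \approx -0.020833$)
$h \left(\left(23 + 25\right) + S\right) = - \frac{\left(23 + 25\right) + 32}{48} = - \frac{48 + 32}{48} = \left(- \frac{1}{48}\right) 80 = - \frac{5}{3}$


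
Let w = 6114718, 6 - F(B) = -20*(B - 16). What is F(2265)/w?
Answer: 22493/3057359 ≈ 0.0073570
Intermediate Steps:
F(B) = -314 + 20*B (F(B) = 6 - (-20)*(B - 16) = 6 - (-20)*(-16 + B) = 6 - (320 - 20*B) = 6 + (-320 + 20*B) = -314 + 20*B)
F(2265)/w = (-314 + 20*2265)/6114718 = (-314 + 45300)*(1/6114718) = 44986*(1/6114718) = 22493/3057359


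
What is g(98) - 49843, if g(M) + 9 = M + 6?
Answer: -49748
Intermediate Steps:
g(M) = -3 + M (g(M) = -9 + (M + 6) = -9 + (6 + M) = -3 + M)
g(98) - 49843 = (-3 + 98) - 49843 = 95 - 49843 = -49748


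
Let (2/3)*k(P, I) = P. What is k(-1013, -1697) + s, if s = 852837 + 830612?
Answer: 3363859/2 ≈ 1.6819e+6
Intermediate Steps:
k(P, I) = 3*P/2
s = 1683449
k(-1013, -1697) + s = (3/2)*(-1013) + 1683449 = -3039/2 + 1683449 = 3363859/2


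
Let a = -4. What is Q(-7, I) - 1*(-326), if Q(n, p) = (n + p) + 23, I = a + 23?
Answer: 361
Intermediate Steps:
I = 19 (I = -4 + 23 = 19)
Q(n, p) = 23 + n + p
Q(-7, I) - 1*(-326) = (23 - 7 + 19) - 1*(-326) = 35 + 326 = 361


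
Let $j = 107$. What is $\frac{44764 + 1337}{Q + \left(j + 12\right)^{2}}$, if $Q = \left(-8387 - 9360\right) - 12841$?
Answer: $- \frac{46101}{16427} \approx -2.8064$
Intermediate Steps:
$Q = -30588$ ($Q = -17747 - 12841 = -30588$)
$\frac{44764 + 1337}{Q + \left(j + 12\right)^{2}} = \frac{44764 + 1337}{-30588 + \left(107 + 12\right)^{2}} = \frac{46101}{-30588 + 119^{2}} = \frac{46101}{-30588 + 14161} = \frac{46101}{-16427} = 46101 \left(- \frac{1}{16427}\right) = - \frac{46101}{16427}$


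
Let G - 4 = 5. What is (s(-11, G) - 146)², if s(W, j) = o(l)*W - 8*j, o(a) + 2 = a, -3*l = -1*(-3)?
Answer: 34225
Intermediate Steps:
l = -1 (l = -(-1)*(-3)/3 = -⅓*3 = -1)
o(a) = -2 + a
G = 9 (G = 4 + 5 = 9)
s(W, j) = -8*j - 3*W (s(W, j) = (-2 - 1)*W - 8*j = -3*W - 8*j = -8*j - 3*W)
(s(-11, G) - 146)² = ((-8*9 - 3*(-11)) - 146)² = ((-72 + 33) - 146)² = (-39 - 146)² = (-185)² = 34225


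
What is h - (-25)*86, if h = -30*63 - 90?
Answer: 170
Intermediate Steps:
h = -1980 (h = -1890 - 90 = -1980)
h - (-25)*86 = -1980 - (-25)*86 = -1980 - 1*(-2150) = -1980 + 2150 = 170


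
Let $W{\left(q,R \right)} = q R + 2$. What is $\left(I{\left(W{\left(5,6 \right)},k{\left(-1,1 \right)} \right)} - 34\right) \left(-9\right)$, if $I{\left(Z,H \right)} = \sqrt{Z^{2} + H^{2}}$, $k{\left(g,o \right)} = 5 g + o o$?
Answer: $306 - 36 \sqrt{65} \approx 15.759$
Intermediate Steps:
$k{\left(g,o \right)} = o^{2} + 5 g$ ($k{\left(g,o \right)} = 5 g + o^{2} = o^{2} + 5 g$)
$W{\left(q,R \right)} = 2 + R q$ ($W{\left(q,R \right)} = R q + 2 = 2 + R q$)
$I{\left(Z,H \right)} = \sqrt{H^{2} + Z^{2}}$
$\left(I{\left(W{\left(5,6 \right)},k{\left(-1,1 \right)} \right)} - 34\right) \left(-9\right) = \left(\sqrt{\left(1^{2} + 5 \left(-1\right)\right)^{2} + \left(2 + 6 \cdot 5\right)^{2}} - 34\right) \left(-9\right) = \left(\sqrt{\left(1 - 5\right)^{2} + \left(2 + 30\right)^{2}} - 34\right) \left(-9\right) = \left(\sqrt{\left(-4\right)^{2} + 32^{2}} - 34\right) \left(-9\right) = \left(\sqrt{16 + 1024} - 34\right) \left(-9\right) = \left(\sqrt{1040} - 34\right) \left(-9\right) = \left(4 \sqrt{65} - 34\right) \left(-9\right) = \left(-34 + 4 \sqrt{65}\right) \left(-9\right) = 306 - 36 \sqrt{65}$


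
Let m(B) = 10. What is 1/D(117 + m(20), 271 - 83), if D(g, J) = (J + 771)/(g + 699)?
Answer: 118/137 ≈ 0.86131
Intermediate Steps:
D(g, J) = (771 + J)/(699 + g)
1/D(117 + m(20), 271 - 83) = 1/((771 + (271 - 83))/(699 + (117 + 10))) = 1/((771 + 188)/(699 + 127)) = 1/(959/826) = 1/((1/826)*959) = 1/(137/118) = 118/137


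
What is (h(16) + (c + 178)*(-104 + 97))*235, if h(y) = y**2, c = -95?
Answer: -76375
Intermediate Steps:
(h(16) + (c + 178)*(-104 + 97))*235 = (16**2 + (-95 + 178)*(-104 + 97))*235 = (256 + 83*(-7))*235 = (256 - 581)*235 = -325*235 = -76375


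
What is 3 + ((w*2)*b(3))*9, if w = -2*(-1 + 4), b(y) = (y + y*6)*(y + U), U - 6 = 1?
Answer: -22677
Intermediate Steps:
U = 7 (U = 6 + 1 = 7)
b(y) = 7*y*(7 + y) (b(y) = (y + y*6)*(y + 7) = (y + 6*y)*(7 + y) = (7*y)*(7 + y) = 7*y*(7 + y))
w = -6 (w = -2*3 = -1*6 = -6)
3 + ((w*2)*b(3))*9 = 3 + ((-6*2)*(7*3*(7 + 3)))*9 = 3 - 84*3*10*9 = 3 - 12*210*9 = 3 - 2520*9 = 3 - 22680 = -22677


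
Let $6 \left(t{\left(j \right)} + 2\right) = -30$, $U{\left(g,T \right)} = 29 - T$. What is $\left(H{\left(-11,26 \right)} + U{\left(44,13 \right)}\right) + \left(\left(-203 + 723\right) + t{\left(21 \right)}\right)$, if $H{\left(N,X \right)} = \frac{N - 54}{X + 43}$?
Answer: $\frac{36436}{69} \approx 528.06$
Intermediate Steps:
$H{\left(N,X \right)} = \frac{-54 + N}{43 + X}$
$t{\left(j \right)} = -7$ ($t{\left(j \right)} = -2 + \frac{1}{6} \left(-30\right) = -2 - 5 = -7$)
$\left(H{\left(-11,26 \right)} + U{\left(44,13 \right)}\right) + \left(\left(-203 + 723\right) + t{\left(21 \right)}\right) = \left(\frac{-54 - 11}{43 + 26} + \left(29 - 13\right)\right) + \left(\left(-203 + 723\right) - 7\right) = \left(\frac{1}{69} \left(-65\right) + \left(29 - 13\right)\right) + \left(520 - 7\right) = \left(\frac{1}{69} \left(-65\right) + 16\right) + 513 = \left(- \frac{65}{69} + 16\right) + 513 = \frac{1039}{69} + 513 = \frac{36436}{69}$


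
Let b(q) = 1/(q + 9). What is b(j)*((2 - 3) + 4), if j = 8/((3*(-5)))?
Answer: 45/127 ≈ 0.35433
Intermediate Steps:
j = -8/15 (j = 8/(-15) = 8*(-1/15) = -8/15 ≈ -0.53333)
b(q) = 1/(9 + q)
b(j)*((2 - 3) + 4) = ((2 - 3) + 4)/(9 - 8/15) = (-1 + 4)/(127/15) = (15/127)*3 = 45/127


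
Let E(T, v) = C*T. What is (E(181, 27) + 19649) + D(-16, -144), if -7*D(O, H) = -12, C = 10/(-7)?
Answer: 135745/7 ≈ 19392.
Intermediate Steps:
C = -10/7 (C = 10*(-⅐) = -10/7 ≈ -1.4286)
E(T, v) = -10*T/7
D(O, H) = 12/7 (D(O, H) = -⅐*(-12) = 12/7)
(E(181, 27) + 19649) + D(-16, -144) = (-10/7*181 + 19649) + 12/7 = (-1810/7 + 19649) + 12/7 = 135733/7 + 12/7 = 135745/7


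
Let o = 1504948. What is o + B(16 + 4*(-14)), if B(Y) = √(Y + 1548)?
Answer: 1504948 + 2*√377 ≈ 1.5050e+6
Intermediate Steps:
B(Y) = √(1548 + Y)
o + B(16 + 4*(-14)) = 1504948 + √(1548 + (16 + 4*(-14))) = 1504948 + √(1548 + (16 - 56)) = 1504948 + √(1548 - 40) = 1504948 + √1508 = 1504948 + 2*√377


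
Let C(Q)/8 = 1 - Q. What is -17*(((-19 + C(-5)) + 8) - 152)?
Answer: 1955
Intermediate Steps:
C(Q) = 8 - 8*Q (C(Q) = 8*(1 - Q) = 8 - 8*Q)
-17*(((-19 + C(-5)) + 8) - 152) = -17*(((-19 + (8 - 8*(-5))) + 8) - 152) = -17*(((-19 + (8 + 40)) + 8) - 152) = -17*(((-19 + 48) + 8) - 152) = -17*((29 + 8) - 152) = -17*(37 - 152) = -17*(-115) = 1955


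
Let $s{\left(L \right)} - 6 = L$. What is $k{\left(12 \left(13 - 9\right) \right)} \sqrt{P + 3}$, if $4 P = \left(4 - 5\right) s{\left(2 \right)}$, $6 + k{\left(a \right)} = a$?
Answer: $42$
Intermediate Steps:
$s{\left(L \right)} = 6 + L$
$k{\left(a \right)} = -6 + a$
$P = -2$ ($P = \frac{\left(4 - 5\right) \left(6 + 2\right)}{4} = \frac{\left(-1\right) 8}{4} = \frac{1}{4} \left(-8\right) = -2$)
$k{\left(12 \left(13 - 9\right) \right)} \sqrt{P + 3} = \left(-6 + 12 \left(13 - 9\right)\right) \sqrt{-2 + 3} = \left(-6 + 12 \cdot 4\right) \sqrt{1} = \left(-6 + 48\right) 1 = 42 \cdot 1 = 42$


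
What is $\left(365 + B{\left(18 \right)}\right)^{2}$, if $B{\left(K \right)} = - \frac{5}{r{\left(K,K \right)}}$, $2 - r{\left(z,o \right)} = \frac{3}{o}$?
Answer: $\frac{15880225}{121} \approx 1.3124 \cdot 10^{5}$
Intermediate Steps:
$r{\left(z,o \right)} = 2 - \frac{3}{o}$
$B{\left(K \right)} = - \frac{5}{2 - \frac{3}{K}}$
$\left(365 + B{\left(18 \right)}\right)^{2} = \left(365 - \frac{90}{-3 + 2 \cdot 18}\right)^{2} = \left(365 - \frac{90}{-3 + 36}\right)^{2} = \left(365 - \frac{90}{33}\right)^{2} = \left(365 - 90 \cdot \frac{1}{33}\right)^{2} = \left(365 - \frac{30}{11}\right)^{2} = \left(\frac{3985}{11}\right)^{2} = \frac{15880225}{121}$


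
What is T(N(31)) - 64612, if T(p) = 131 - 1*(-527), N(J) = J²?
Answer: -63954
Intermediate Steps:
T(p) = 658 (T(p) = 131 + 527 = 658)
T(N(31)) - 64612 = 658 - 64612 = -63954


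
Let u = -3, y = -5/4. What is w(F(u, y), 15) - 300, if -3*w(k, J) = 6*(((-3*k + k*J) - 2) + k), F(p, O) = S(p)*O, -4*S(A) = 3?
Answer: -2563/8 ≈ -320.38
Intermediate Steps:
S(A) = -¾ (S(A) = -¼*3 = -¾)
y = -5/4 (y = -5*¼ = -5/4 ≈ -1.2500)
F(p, O) = -3*O/4
w(k, J) = 4 + 4*k - 2*J*k (w(k, J) = -2*(((-3*k + k*J) - 2) + k) = -2*(((-3*k + J*k) - 2) + k) = -2*((-2 - 3*k + J*k) + k) = -2*(-2 - 2*k + J*k) = -(-12 - 12*k + 6*J*k)/3 = 4 + 4*k - 2*J*k)
w(F(u, y), 15) - 300 = (4 + 4*(-¾*(-5/4)) - 2*15*(-¾*(-5/4))) - 300 = (4 + 4*(15/16) - 2*15*15/16) - 300 = (4 + 15/4 - 225/8) - 300 = -163/8 - 300 = -2563/8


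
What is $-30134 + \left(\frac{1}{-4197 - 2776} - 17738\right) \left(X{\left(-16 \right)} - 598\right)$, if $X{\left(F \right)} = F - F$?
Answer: $\frac{73754746468}{6973} \approx 1.0577 \cdot 10^{7}$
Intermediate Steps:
$X{\left(F \right)} = 0$
$-30134 + \left(\frac{1}{-4197 - 2776} - 17738\right) \left(X{\left(-16 \right)} - 598\right) = -30134 + \left(\frac{1}{-4197 - 2776} - 17738\right) \left(0 - 598\right) = -30134 + \left(\frac{1}{-4197 - 2776} - 17738\right) \left(-598\right) = -30134 + \left(\frac{1}{-6973} - 17738\right) \left(-598\right) = -30134 + \left(- \frac{1}{6973} - 17738\right) \left(-598\right) = -30134 - - \frac{73964870850}{6973} = -30134 + \frac{73964870850}{6973} = \frac{73754746468}{6973}$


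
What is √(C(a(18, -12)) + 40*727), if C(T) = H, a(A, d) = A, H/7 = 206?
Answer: √30522 ≈ 174.71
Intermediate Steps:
H = 1442 (H = 7*206 = 1442)
C(T) = 1442
√(C(a(18, -12)) + 40*727) = √(1442 + 40*727) = √(1442 + 29080) = √30522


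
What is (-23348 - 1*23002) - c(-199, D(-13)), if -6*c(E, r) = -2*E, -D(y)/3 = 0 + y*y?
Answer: -138851/3 ≈ -46284.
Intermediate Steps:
D(y) = -3*y² (D(y) = -3*(0 + y*y) = -3*(0 + y²) = -3*y²)
c(E, r) = E/3 (c(E, r) = -(-1)*E/3 = E/3)
(-23348 - 1*23002) - c(-199, D(-13)) = (-23348 - 1*23002) - (-199)/3 = (-23348 - 23002) - 1*(-199/3) = -46350 + 199/3 = -138851/3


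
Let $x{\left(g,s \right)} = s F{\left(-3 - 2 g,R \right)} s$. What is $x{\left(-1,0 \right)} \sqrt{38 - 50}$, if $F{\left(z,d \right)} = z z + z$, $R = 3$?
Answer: $0$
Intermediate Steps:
$F{\left(z,d \right)} = z + z^{2}$ ($F{\left(z,d \right)} = z^{2} + z = z + z^{2}$)
$x{\left(g,s \right)} = s^{2} \left(-3 - 2 g\right) \left(-2 - 2 g\right)$ ($x{\left(g,s \right)} = s \left(-3 - 2 g\right) \left(1 - \left(3 + 2 g\right)\right) s = s \left(-3 - 2 g\right) \left(-2 - 2 g\right) s = s^{2} \left(-3 - 2 g\right) \left(-2 - 2 g\right)$)
$x{\left(-1,0 \right)} \sqrt{38 - 50} = 2 \cdot 0^{2} \left(1 - 1\right) \left(3 + 2 \left(-1\right)\right) \sqrt{38 - 50} = 2 \cdot 0 \cdot 0 \left(3 - 2\right) \sqrt{-12} = 2 \cdot 0 \cdot 0 \cdot 1 \cdot 2 i \sqrt{3} = 0 \cdot 2 i \sqrt{3} = 0$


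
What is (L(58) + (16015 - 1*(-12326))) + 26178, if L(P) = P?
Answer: 54577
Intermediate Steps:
(L(58) + (16015 - 1*(-12326))) + 26178 = (58 + (16015 - 1*(-12326))) + 26178 = (58 + (16015 + 12326)) + 26178 = (58 + 28341) + 26178 = 28399 + 26178 = 54577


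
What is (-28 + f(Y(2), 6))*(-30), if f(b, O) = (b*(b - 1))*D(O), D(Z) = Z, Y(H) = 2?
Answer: 480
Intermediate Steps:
f(b, O) = O*b*(-1 + b) (f(b, O) = (b*(b - 1))*O = (b*(-1 + b))*O = O*b*(-1 + b))
(-28 + f(Y(2), 6))*(-30) = (-28 + 6*2*(-1 + 2))*(-30) = (-28 + 6*2*1)*(-30) = (-28 + 12)*(-30) = -16*(-30) = 480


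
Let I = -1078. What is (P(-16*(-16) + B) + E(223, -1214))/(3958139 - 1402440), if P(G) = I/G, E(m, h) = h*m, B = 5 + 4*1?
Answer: -71742408/677260235 ≈ -0.10593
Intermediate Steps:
B = 9 (B = 5 + 4 = 9)
P(G) = -1078/G
(P(-16*(-16) + B) + E(223, -1214))/(3958139 - 1402440) = (-1078/(-16*(-16) + 9) - 1214*223)/(3958139 - 1402440) = (-1078/(256 + 9) - 270722)/2555699 = (-1078/265 - 270722)*(1/2555699) = -71742408/265*1/2555699 = -71742408/677260235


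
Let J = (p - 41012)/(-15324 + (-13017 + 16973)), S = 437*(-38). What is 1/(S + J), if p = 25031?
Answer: -1624/26965861 ≈ -6.0224e-5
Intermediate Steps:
S = -16606
J = 2283/1624 (J = (25031 - 41012)/(-15324 + (-13017 + 16973)) = -15981/(-15324 + 3956) = -15981/(-11368) = -15981*(-1/11368) = 2283/1624 ≈ 1.4058)
1/(S + J) = 1/(-16606 + 2283/1624) = 1/(-26965861/1624) = -1624/26965861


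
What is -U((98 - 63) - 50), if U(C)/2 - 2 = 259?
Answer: -522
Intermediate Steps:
U(C) = 522 (U(C) = 4 + 2*259 = 4 + 518 = 522)
-U((98 - 63) - 50) = -1*522 = -522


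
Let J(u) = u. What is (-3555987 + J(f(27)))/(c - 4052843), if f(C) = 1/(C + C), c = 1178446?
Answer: 192023297/155217438 ≈ 1.2371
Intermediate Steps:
f(C) = 1/(2*C)
(-3555987 + J(f(27)))/(c - 4052843) = (-3555987 + (½)/27)/(1178446 - 4052843) = (-3555987 + (½)*(1/27))/(-2874397) = (-3555987 + 1/54)*(-1/2874397) = -192023297/54*(-1/2874397) = 192023297/155217438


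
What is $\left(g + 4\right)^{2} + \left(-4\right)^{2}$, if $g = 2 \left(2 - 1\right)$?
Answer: $52$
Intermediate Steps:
$g = 2$ ($g = 2 \cdot 1 = 2$)
$\left(g + 4\right)^{2} + \left(-4\right)^{2} = \left(2 + 4\right)^{2} + \left(-4\right)^{2} = 6^{2} + 16 = 36 + 16 = 52$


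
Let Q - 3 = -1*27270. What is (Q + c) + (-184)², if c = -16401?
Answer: -9812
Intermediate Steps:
Q = -27267 (Q = 3 - 1*27270 = 3 - 27270 = -27267)
(Q + c) + (-184)² = (-27267 - 16401) + (-184)² = -43668 + 33856 = -9812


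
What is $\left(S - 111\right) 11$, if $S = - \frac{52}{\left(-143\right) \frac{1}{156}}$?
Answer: $-597$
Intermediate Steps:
$S = \frac{624}{11}$ ($S = - \frac{52}{\left(-143\right) \frac{1}{156}} = - \frac{52}{- \frac{11}{12}} = \left(-52\right) \left(- \frac{12}{11}\right) = \frac{624}{11} \approx 56.727$)
$\left(S - 111\right) 11 = \left(\frac{624}{11} - 111\right) 11 = \left(- \frac{597}{11}\right) 11 = -597$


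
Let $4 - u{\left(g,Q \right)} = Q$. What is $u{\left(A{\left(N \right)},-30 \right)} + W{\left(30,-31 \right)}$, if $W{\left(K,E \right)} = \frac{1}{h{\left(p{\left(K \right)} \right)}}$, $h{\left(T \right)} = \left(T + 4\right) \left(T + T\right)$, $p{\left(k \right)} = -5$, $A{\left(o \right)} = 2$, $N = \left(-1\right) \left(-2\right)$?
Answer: $\frac{341}{10} \approx 34.1$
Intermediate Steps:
$N = 2$
$u{\left(g,Q \right)} = 4 - Q$
$h{\left(T \right)} = 2 T \left(4 + T\right)$ ($h{\left(T \right)} = \left(4 + T\right) 2 T = 2 T \left(4 + T\right)$)
$W{\left(K,E \right)} = \frac{1}{10}$ ($W{\left(K,E \right)} = \frac{1}{2 \left(-5\right) \left(4 - 5\right)} = \frac{1}{2 \left(-5\right) \left(-1\right)} = \frac{1}{10}$)
$u{\left(A{\left(N \right)},-30 \right)} + W{\left(30,-31 \right)} = \left(4 - -30\right) + \frac{1}{10} = \left(4 + 30\right) + \frac{1}{10} = 34 + \frac{1}{10} = \frac{341}{10}$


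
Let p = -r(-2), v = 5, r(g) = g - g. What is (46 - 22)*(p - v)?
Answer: -120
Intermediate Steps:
r(g) = 0
p = 0 (p = -1*0 = 0)
(46 - 22)*(p - v) = (46 - 22)*(0 - 1*5) = 24*(0 - 5) = 24*(-5) = -120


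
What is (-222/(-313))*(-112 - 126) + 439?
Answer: 84571/313 ≈ 270.19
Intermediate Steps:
(-222/(-313))*(-112 - 126) + 439 = -222*(-1/313)*(-238) + 439 = (222/313)*(-238) + 439 = -52836/313 + 439 = 84571/313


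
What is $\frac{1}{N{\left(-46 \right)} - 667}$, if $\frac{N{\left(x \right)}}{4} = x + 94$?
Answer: $- \frac{1}{475} \approx -0.0021053$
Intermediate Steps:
$N{\left(x \right)} = 376 + 4 x$ ($N{\left(x \right)} = 4 \left(x + 94\right) = 4 \left(94 + x\right) = 376 + 4 x$)
$\frac{1}{N{\left(-46 \right)} - 667} = \frac{1}{\left(376 + 4 \left(-46\right)\right) - 667} = \frac{1}{\left(376 - 184\right) - 667} = \frac{1}{192 - 667} = \frac{1}{-475} = - \frac{1}{475}$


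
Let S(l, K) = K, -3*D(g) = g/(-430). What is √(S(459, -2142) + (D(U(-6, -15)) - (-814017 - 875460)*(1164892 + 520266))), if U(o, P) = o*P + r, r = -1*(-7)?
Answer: 37*√3460739280833370/1290 ≈ 1.6873e+6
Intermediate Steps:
r = 7
U(o, P) = 7 + P*o (U(o, P) = o*P + 7 = P*o + 7 = 7 + P*o)
D(g) = g/1290 (D(g) = -g/(3*(-430)) = -g*(-1)/(3*430) = -(-1)*g/1290 = g/1290)
√(S(459, -2142) + (D(U(-6, -15)) - (-814017 - 875460)*(1164892 + 520266))) = √(-2142 + ((7 - 15*(-6))/1290 - (-814017 - 875460)*(1164892 + 520266))) = √(-2142 + ((7 + 90)/1290 - (-1689477)*1685158)) = √(-2142 + ((1/1290)*97 - 1*(-2847035682366))) = √(-2142 + (97/1290 + 2847035682366)) = √(-2142 + 3672676030252237/1290) = √(3672676027489057/1290) = 37*√3460739280833370/1290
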